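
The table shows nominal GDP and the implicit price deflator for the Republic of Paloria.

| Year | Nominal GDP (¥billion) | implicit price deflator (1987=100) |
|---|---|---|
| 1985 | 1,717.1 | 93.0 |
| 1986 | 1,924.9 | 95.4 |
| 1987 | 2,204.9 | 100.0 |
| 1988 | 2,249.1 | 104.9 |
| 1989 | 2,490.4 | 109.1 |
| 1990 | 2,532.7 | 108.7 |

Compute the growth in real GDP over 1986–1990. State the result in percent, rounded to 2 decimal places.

15.48%

Real GDP 1986 = 1924.9/0.954 = 2017.71.
Real GDP 1990 = 2532.7/1.087 = 2329.99.
Change = 2329.99/2017.71 − 1 = 0.1548.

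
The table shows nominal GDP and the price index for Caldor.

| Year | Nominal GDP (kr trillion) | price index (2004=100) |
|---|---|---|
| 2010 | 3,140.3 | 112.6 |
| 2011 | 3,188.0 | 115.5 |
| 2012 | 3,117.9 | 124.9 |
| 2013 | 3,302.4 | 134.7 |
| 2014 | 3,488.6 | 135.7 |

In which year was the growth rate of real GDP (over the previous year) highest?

2014

2011: real = 3188.0/1.155 = 2760.17; growth vs 2010 (2788.90) = -1.03%.
2012: real = 3117.9/1.249 = 2496.32; growth vs 2011 (2760.17) = -9.56%.
2013: real = 3302.4/1.347 = 2451.67; growth vs 2012 (2496.32) = -1.79%.
2014: real = 3488.6/1.357 = 2570.82; growth vs 2013 (2451.67) = 4.86%.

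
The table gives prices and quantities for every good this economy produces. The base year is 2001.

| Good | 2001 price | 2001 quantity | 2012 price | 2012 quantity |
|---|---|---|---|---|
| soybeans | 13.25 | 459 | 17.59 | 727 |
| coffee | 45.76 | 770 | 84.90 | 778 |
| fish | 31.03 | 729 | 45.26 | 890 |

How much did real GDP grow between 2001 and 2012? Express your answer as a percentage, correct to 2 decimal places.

13.94%

Real GDP 2001 = Nominal GDP 2001 = 13.25·459 + 45.76·770 + 31.03·729 = 63937.82.
Real GDP 2012 (at 2001 prices) = 13.25·727 + 45.76·778 + 31.03·890 = 72850.73.
Real growth = 72850.73/63937.82 − 1 = 0.1394.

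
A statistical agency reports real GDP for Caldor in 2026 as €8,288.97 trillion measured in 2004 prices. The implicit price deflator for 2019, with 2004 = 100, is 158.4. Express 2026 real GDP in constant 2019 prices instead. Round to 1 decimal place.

Real GDP in 2019 prices = Real GDP in 2004 prices × (P_2019/P_2004) = 8288.97 × 1.584 = 13129.73.

€13,129.7 trillion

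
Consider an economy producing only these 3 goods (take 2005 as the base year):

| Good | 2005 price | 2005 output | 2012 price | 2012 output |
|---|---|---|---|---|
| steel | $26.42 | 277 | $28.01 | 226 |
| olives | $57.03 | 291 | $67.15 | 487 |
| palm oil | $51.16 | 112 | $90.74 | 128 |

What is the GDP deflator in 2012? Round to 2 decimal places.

Nominal GDP 2012 = 28.01·226 + 67.15·487 + 90.74·128 = 50647.03.
Real GDP 2012 (at 2005 prices) = 26.42·226 + 57.03·487 + 51.16·128 = 40293.01.
Deflator = Nominal/Real × 100 = 50647.03/40293.01 × 100 = 125.697.

125.70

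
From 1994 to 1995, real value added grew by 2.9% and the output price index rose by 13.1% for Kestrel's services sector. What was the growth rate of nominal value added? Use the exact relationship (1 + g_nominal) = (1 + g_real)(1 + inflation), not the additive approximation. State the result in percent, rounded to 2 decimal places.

(1 + g_nom) = (1 + g_real)(1 + π) = 1.0290 × 1.1310 = 1.16380.

16.38%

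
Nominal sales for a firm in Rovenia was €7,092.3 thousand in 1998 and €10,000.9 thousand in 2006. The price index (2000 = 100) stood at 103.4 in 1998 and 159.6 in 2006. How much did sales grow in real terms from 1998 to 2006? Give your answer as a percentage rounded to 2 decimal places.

Real sales 1998 = 7092.3 / 1.034 = 6859.09.
Real sales 2006 = 10000.9 / 1.596 = 6266.23.
Real growth = 6266.23 / 6859.09 − 1 = -0.0864.

-8.64%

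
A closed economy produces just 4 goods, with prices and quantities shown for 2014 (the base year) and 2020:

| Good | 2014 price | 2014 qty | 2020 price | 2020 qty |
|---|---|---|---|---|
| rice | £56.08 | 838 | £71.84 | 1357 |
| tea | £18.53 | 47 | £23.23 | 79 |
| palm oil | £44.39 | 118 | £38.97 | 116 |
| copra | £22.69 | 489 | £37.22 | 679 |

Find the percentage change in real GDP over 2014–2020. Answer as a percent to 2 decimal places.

52.84%

Real GDP 2014 = Nominal GDP 2014 = 56.08·838 + 18.53·47 + 44.39·118 + 22.69·489 = 64199.38.
Real GDP 2020 (at 2014 prices) = 56.08·1357 + 18.53·79 + 44.39·116 + 22.69·679 = 98120.18.
Real growth = 98120.18/64199.38 − 1 = 0.5284.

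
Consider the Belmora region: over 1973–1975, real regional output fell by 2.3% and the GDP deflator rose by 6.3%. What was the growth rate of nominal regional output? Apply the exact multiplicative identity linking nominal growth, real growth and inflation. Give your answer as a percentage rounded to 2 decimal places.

3.86%

(1 + g_nom) = (1 + g_real)(1 + π) = 0.9770 × 1.0630 = 1.03855.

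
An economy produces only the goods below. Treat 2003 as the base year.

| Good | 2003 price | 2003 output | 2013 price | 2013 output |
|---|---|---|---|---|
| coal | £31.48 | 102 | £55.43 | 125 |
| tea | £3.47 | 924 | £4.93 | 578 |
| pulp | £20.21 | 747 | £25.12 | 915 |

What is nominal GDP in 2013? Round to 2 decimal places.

Nominal GDP 2013 = Σ (p_2013 × q_2013) = 55.43·125 + 4.93·578 + 25.12·915 = 32763.09.

£32763.09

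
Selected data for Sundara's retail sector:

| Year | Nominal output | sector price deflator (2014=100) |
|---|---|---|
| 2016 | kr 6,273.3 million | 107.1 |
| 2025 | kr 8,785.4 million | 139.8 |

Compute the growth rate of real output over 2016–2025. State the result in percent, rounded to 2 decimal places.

7.29%

Real output 2016 = 6273.3 / 1.071 = 5857.42.
Real output 2025 = 8785.4 / 1.398 = 6284.26.
Real growth = 6284.26 / 5857.42 − 1 = 0.0729.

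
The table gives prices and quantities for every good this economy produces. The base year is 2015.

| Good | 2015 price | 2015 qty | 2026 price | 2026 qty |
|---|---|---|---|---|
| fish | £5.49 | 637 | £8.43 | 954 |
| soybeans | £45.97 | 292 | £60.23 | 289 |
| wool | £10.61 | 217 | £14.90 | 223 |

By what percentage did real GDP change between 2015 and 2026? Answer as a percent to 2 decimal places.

Real GDP 2015 = Nominal GDP 2015 = 5.49·637 + 45.97·292 + 10.61·217 = 19222.74.
Real GDP 2026 (at 2015 prices) = 5.49·954 + 45.97·289 + 10.61·223 = 20888.82.
Real growth = 20888.82/19222.74 − 1 = 0.0867.

8.67%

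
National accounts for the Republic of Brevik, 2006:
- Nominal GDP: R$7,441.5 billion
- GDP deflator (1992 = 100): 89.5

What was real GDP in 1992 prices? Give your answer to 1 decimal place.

Real GDP = Nominal / (GDP deflator/100) = 7441.5 / 0.895 = 8314.53.

R$8,314.5 billion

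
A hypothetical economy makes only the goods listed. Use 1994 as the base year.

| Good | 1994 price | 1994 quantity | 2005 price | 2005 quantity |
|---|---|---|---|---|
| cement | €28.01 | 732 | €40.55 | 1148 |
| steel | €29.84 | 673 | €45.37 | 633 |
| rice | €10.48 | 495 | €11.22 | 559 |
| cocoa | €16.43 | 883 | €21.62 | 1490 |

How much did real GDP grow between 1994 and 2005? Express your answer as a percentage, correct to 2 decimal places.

Real GDP 1994 = Nominal GDP 1994 = 28.01·732 + 29.84·673 + 10.48·495 + 16.43·883 = 60280.93.
Real GDP 2005 (at 1994 prices) = 28.01·1148 + 29.84·633 + 10.48·559 + 16.43·1490 = 81383.22.
Real growth = 81383.22/60280.93 − 1 = 0.3501.

35.01%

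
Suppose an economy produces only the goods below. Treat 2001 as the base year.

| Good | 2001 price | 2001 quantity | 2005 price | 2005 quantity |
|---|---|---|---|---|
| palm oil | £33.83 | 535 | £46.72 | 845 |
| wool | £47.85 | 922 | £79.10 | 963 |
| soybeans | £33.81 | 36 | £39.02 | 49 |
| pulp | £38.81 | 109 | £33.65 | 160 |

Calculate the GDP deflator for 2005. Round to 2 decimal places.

148.97

Nominal GDP 2005 = 46.72·845 + 79.10·963 + 39.02·49 + 33.65·160 = 122947.68.
Real GDP 2005 (at 2001 prices) = 33.83·845 + 47.85·963 + 33.81·49 + 38.81·160 = 82532.19.
Deflator = Nominal/Real × 100 = 122947.68/82532.19 × 100 = 148.969.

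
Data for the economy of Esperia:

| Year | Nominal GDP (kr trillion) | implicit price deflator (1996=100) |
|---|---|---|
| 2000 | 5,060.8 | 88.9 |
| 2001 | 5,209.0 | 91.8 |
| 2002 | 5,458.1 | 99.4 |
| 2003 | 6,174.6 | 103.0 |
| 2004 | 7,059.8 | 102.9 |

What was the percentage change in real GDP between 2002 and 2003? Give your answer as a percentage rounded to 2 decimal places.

9.17%

Real GDP 2002 = 5458.1/0.994 = 5491.05.
Real GDP 2003 = 6174.6/1.030 = 5994.76.
Change = 5994.76/5491.05 − 1 = 0.0917.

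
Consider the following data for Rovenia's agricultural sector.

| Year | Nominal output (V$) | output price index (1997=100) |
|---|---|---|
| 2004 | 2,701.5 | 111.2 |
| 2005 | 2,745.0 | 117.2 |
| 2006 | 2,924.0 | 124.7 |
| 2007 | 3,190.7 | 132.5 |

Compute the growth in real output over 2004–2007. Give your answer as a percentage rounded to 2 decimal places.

-0.88%

Real output 2004 = 2701.5/1.112 = 2429.41.
Real output 2007 = 3190.7/1.325 = 2408.08.
Change = 2408.08/2429.41 − 1 = -0.0088.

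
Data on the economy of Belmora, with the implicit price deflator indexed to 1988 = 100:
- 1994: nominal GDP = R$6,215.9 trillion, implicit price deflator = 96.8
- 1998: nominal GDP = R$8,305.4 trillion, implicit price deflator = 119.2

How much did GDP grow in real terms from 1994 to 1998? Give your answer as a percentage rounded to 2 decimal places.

8.51%

Deflate each year: 1994 → 6215.9/0.968 = 6421.38; 1998 → 8305.4/1.192 = 6967.62.
So real GDP changed by 6967.62/6421.38 − 1 = 0.0851, i.e. 8.51%.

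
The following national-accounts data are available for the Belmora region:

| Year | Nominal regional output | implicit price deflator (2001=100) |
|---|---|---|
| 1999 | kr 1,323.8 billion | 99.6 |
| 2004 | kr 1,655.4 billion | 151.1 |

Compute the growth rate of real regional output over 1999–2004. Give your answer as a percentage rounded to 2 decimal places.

-17.57%

Real regional output 1999 = 1323.8 / 0.996 = 1329.12.
Real regional output 2004 = 1655.4 / 1.511 = 1095.57.
Real growth = 1095.57 / 1329.12 − 1 = -0.1757.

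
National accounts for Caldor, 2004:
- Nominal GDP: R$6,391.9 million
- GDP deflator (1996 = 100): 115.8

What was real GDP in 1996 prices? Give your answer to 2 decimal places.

Real GDP = Nominal / (GDP deflator/100) = 6391.9 / 1.158 = 5519.78.

R$5,519.78 million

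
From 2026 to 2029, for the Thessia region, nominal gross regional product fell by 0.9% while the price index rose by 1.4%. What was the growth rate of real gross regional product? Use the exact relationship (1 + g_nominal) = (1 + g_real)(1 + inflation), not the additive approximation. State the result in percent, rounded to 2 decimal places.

-2.27%

(1 + g_nom) = (1 + g_real)(1 + π), so g_real = 0.9910 / 1.0140 − 1 = -0.02268.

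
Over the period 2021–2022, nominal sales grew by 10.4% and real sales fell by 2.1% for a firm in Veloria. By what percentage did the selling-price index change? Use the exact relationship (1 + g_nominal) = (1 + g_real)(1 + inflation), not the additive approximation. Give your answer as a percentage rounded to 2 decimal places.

12.77%

(1 + g_nom) = (1 + g_real)(1 + π), so π = 1.1040 / 0.9790 − 1 = 0.12768.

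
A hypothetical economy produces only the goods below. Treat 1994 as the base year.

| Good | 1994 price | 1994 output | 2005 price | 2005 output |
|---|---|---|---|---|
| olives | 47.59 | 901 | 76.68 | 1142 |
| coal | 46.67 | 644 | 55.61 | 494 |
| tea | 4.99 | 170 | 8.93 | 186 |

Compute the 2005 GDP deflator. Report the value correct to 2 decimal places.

Nominal GDP 2005 = 76.68·1142 + 55.61·494 + 8.93·186 = 116700.88.
Real GDP 2005 (at 1994 prices) = 47.59·1142 + 46.67·494 + 4.99·186 = 78330.90.
Deflator = Nominal/Real × 100 = 116700.88/78330.90 × 100 = 148.984.

148.98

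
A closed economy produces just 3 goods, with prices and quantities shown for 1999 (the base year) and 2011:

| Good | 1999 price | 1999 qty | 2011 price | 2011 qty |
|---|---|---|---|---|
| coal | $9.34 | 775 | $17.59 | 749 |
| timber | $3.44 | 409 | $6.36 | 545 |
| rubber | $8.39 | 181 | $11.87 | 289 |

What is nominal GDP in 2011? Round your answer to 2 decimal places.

$20071.54

Nominal GDP 2011 = Σ (p_2011 × q_2011) = 17.59·749 + 6.36·545 + 11.87·289 = 20071.54.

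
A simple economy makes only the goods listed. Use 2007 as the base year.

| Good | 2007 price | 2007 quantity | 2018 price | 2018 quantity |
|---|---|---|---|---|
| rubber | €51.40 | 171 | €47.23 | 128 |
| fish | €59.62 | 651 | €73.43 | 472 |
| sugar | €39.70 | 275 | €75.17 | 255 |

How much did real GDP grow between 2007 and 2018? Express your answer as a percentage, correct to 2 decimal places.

-23.37%

Real GDP 2007 = Nominal GDP 2007 = 51.40·171 + 59.62·651 + 39.70·275 = 58519.52.
Real GDP 2018 (at 2007 prices) = 51.40·128 + 59.62·472 + 39.70·255 = 44843.34.
Real growth = 44843.34/58519.52 − 1 = -0.2337.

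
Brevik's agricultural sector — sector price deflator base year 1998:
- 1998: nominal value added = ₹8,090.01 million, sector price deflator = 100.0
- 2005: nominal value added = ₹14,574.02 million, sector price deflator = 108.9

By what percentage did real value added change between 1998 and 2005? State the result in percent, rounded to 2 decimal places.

Real value added 1998 = 8090.01 / 1.000 = 8090.01.
Real value added 2005 = 14574.02 / 1.089 = 13382.94.
Real growth = 13382.94 / 8090.01 − 1 = 0.6543.

65.43%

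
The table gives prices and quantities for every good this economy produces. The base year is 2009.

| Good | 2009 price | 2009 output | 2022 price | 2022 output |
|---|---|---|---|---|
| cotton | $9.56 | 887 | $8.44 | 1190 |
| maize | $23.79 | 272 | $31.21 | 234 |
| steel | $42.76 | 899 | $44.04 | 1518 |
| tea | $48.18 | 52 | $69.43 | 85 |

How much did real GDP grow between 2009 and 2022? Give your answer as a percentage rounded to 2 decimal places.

53.76%

Real GDP 2009 = Nominal GDP 2009 = 9.56·887 + 23.79·272 + 42.76·899 + 48.18·52 = 55897.20.
Real GDP 2022 (at 2009 prices) = 9.56·1190 + 23.79·234 + 42.76·1518 + 48.18·85 = 85948.24.
Real growth = 85948.24/55897.20 − 1 = 0.5376.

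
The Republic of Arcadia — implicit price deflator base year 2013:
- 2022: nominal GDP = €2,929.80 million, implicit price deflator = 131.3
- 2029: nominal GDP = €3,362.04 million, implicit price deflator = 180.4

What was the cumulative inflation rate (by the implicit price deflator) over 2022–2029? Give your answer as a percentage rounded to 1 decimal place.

Price-level change = 180.4 / 131.3 − 1 = 0.3740.

37.4%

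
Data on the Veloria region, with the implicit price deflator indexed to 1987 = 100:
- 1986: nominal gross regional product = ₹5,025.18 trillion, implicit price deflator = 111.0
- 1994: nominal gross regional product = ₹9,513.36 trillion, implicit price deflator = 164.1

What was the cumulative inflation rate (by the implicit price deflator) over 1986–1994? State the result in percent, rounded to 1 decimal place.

Price-level change = 164.1 / 111.0 − 1 = 0.4784.

47.8%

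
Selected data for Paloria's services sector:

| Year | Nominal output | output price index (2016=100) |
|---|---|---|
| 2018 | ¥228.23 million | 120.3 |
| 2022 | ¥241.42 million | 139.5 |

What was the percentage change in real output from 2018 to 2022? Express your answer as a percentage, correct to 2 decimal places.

Real output 2018 = 228.23 / 1.203 = 189.72.
Real output 2022 = 241.42 / 1.395 = 173.06.
Real growth = 173.06 / 189.72 − 1 = -0.0878.

-8.78%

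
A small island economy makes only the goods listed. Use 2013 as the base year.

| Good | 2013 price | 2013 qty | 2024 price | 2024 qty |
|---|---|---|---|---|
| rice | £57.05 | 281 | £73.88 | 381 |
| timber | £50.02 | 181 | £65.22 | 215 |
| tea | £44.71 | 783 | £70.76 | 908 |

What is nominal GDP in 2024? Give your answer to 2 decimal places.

Nominal GDP 2024 = Σ (p_2024 × q_2024) = 73.88·381 + 65.22·215 + 70.76·908 = 106420.66.

£106420.66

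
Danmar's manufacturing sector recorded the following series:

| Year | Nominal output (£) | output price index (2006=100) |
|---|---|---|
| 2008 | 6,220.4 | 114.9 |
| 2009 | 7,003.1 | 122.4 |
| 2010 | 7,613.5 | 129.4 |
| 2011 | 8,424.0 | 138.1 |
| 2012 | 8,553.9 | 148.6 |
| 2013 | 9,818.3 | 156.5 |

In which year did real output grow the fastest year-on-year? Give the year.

2013

2009: real = 7003.1/1.224 = 5721.49; growth vs 2008 (5413.75) = 5.68%.
2010: real = 7613.5/1.294 = 5883.69; growth vs 2009 (5721.49) = 2.83%.
2011: real = 8424.0/1.381 = 6099.93; growth vs 2010 (5883.69) = 3.68%.
2012: real = 8553.9/1.486 = 5756.33; growth vs 2011 (6099.93) = -5.63%.
2013: real = 9818.3/1.565 = 6273.67; growth vs 2012 (5756.33) = 8.99%.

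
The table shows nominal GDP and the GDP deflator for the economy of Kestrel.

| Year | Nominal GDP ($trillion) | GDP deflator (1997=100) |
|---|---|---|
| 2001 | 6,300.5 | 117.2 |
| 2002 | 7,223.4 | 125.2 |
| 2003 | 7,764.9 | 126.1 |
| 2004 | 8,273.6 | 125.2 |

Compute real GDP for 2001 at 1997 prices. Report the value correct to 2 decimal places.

Real GDP 2001 = 6300.5 / 1.172 = 5375.85.

$5,375.85 trillion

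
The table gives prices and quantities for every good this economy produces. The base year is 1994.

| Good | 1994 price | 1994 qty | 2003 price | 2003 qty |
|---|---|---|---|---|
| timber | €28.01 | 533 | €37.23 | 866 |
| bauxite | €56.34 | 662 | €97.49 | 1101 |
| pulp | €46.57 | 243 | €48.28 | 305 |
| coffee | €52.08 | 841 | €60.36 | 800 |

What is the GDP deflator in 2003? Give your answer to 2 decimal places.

142.51

Nominal GDP 2003 = 37.23·866 + 97.49·1101 + 48.28·305 + 60.36·800 = 202591.07.
Real GDP 2003 (at 1994 prices) = 28.01·866 + 56.34·1101 + 46.57·305 + 52.08·800 = 142154.85.
Deflator = Nominal/Real × 100 = 202591.07/142154.85 × 100 = 142.514.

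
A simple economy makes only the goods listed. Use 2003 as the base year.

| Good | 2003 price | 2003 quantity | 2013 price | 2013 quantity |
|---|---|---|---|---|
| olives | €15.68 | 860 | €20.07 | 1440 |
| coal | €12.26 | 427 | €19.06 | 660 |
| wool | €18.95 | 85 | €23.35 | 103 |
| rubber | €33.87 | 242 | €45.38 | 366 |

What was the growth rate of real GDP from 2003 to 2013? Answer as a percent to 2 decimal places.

57.81%

Real GDP 2003 = Nominal GDP 2003 = 15.68·860 + 12.26·427 + 18.95·85 + 33.87·242 = 28527.11.
Real GDP 2013 (at 2003 prices) = 15.68·1440 + 12.26·660 + 18.95·103 + 33.87·366 = 45019.07.
Real growth = 45019.07/28527.11 − 1 = 0.5781.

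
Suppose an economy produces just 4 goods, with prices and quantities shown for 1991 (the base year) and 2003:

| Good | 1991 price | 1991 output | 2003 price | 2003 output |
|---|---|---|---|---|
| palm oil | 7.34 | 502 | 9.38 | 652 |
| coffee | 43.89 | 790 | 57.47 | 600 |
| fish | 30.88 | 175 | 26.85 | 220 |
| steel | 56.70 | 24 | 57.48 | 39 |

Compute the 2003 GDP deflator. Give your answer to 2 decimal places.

121.49

Nominal GDP 2003 = 9.38·652 + 57.47·600 + 26.85·220 + 57.48·39 = 48746.48.
Real GDP 2003 (at 1991 prices) = 7.34·652 + 43.89·600 + 30.88·220 + 56.70·39 = 40124.58.
Deflator = Nominal/Real × 100 = 48746.48/40124.58 × 100 = 121.488.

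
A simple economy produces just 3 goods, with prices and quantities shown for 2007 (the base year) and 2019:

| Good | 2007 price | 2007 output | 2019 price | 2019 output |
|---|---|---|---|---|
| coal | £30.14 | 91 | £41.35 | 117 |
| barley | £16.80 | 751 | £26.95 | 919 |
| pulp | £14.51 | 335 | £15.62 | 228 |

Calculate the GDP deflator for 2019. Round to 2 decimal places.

Nominal GDP 2019 = 41.35·117 + 26.95·919 + 15.62·228 = 33166.36.
Real GDP 2019 (at 2007 prices) = 30.14·117 + 16.80·919 + 14.51·228 = 22273.86.
Deflator = Nominal/Real × 100 = 33166.36/22273.86 × 100 = 148.903.

148.90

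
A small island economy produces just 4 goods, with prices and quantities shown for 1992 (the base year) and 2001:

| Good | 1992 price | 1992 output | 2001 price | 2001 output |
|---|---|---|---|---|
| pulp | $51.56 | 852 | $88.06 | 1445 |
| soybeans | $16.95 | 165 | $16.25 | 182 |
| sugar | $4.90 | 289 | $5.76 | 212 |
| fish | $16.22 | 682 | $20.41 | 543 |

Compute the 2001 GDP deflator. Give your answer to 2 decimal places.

Nominal GDP 2001 = 88.06·1445 + 16.25·182 + 5.76·212 + 20.41·543 = 142507.95.
Real GDP 2001 (at 1992 prices) = 51.56·1445 + 16.95·182 + 4.90·212 + 16.22·543 = 87435.36.
Deflator = Nominal/Real × 100 = 142507.95/87435.36 × 100 = 162.987.

162.99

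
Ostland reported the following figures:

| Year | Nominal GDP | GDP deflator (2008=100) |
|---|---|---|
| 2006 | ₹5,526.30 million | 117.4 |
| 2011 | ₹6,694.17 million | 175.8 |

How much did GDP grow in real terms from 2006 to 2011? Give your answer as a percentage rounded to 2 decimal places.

Real GDP 2006 = 5526.30 / 1.174 = 4707.24.
Real GDP 2011 = 6694.17 / 1.758 = 3807.83.
Real growth = 3807.83 / 4707.24 − 1 = -0.1911.

-19.11%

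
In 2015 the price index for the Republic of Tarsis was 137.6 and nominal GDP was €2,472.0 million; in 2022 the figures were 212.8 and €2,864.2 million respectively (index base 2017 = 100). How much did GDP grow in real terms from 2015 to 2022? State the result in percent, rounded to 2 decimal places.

Real GDP 2015 = 2472.0 / 1.376 = 1796.51.
Real GDP 2022 = 2864.2 / 2.128 = 1345.96.
Real growth = 1345.96 / 1796.51 − 1 = -0.2508.

-25.08%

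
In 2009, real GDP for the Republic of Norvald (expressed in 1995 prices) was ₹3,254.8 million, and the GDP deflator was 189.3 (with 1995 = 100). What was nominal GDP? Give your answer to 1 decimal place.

₹6,161.3 million

Nominal GDP = Real × (GDP deflator/100) = 3254.8 × 1.893 = 6161.34.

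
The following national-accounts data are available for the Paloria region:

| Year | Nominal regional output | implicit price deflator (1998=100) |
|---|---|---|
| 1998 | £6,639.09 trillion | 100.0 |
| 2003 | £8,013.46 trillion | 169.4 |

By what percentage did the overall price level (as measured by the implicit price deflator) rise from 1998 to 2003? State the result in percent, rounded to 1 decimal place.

Price-level change = 169.4 / 100.0 − 1 = 0.6940.

69.4%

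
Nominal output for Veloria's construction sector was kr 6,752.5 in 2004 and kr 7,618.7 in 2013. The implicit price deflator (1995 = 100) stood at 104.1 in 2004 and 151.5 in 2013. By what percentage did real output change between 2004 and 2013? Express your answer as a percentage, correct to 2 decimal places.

Deflate each year: 2004 → 6752.5/1.041 = 6486.55; 2013 → 7618.7/1.515 = 5028.84.
So real output changed by 5028.84/6486.55 − 1 = -0.2247, i.e. -22.47%.

-22.47%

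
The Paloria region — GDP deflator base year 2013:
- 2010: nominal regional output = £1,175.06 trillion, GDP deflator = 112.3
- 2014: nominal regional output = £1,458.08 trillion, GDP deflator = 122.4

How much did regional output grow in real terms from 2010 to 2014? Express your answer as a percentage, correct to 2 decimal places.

Deflate each year: 2010 → 1175.06/1.123 = 1046.36; 2014 → 1458.08/1.224 = 1191.24.
So real regional output changed by 1191.24/1046.36 − 1 = 0.1385, i.e. 13.85%.

13.85%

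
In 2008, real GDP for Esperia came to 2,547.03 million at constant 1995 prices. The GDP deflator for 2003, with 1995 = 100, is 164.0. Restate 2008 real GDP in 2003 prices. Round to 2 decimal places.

Real GDP in 2003 prices = Real GDP in 1995 prices × (P_2003/P_1995) = 2547.03 × 1.640 = 4177.13.

4,177.13 million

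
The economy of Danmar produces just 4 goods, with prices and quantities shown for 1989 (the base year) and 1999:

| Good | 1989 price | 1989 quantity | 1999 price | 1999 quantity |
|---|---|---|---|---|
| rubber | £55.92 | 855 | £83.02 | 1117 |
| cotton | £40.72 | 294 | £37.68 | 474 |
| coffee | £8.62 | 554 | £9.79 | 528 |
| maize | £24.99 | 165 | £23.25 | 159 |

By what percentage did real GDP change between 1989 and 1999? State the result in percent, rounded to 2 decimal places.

Real GDP 1989 = Nominal GDP 1989 = 55.92·855 + 40.72·294 + 8.62·554 + 24.99·165 = 68682.11.
Real GDP 1999 (at 1989 prices) = 55.92·1117 + 40.72·474 + 8.62·528 + 24.99·159 = 90288.69.
Real growth = 90288.69/68682.11 − 1 = 0.3146.

31.46%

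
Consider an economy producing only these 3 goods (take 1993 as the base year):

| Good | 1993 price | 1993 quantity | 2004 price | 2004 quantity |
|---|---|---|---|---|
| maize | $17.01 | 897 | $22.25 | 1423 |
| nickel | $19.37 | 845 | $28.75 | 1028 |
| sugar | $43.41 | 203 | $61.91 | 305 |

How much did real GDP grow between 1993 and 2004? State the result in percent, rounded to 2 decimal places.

Real GDP 1993 = Nominal GDP 1993 = 17.01·897 + 19.37·845 + 43.41·203 = 40437.85.
Real GDP 2004 (at 1993 prices) = 17.01·1423 + 19.37·1028 + 43.41·305 = 57357.64.
Real growth = 57357.64/40437.85 − 1 = 0.4184.

41.84%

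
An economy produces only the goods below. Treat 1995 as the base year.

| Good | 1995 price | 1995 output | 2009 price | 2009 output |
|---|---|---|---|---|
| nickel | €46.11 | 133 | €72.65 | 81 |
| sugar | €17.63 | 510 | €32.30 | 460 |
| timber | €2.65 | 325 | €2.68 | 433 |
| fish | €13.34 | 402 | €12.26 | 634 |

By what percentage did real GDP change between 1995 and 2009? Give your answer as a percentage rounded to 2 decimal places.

Real GDP 1995 = Nominal GDP 1995 = 46.11·133 + 17.63·510 + 2.65·325 + 13.34·402 = 21347.86.
Real GDP 2009 (at 1995 prices) = 46.11·81 + 17.63·460 + 2.65·433 + 13.34·634 = 21449.72.
Real growth = 21449.72/21347.86 − 1 = 0.0048.

0.48%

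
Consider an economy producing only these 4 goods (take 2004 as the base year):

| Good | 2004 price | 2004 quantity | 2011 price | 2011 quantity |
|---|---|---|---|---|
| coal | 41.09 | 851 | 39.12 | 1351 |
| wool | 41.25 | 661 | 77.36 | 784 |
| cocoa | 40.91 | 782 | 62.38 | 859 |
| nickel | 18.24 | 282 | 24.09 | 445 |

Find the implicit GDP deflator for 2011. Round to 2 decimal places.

135.61

Nominal GDP 2011 = 39.12·1351 + 77.36·784 + 62.38·859 + 24.09·445 = 177805.83.
Real GDP 2011 (at 2004 prices) = 41.09·1351 + 41.25·784 + 40.91·859 + 18.24·445 = 131111.08.
Deflator = Nominal/Real × 100 = 177805.83/131111.08 × 100 = 135.615.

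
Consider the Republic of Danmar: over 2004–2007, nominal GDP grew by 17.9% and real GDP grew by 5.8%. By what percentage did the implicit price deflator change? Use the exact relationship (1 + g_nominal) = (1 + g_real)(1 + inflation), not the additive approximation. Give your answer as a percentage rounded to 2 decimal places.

(1 + g_nom) = (1 + g_real)(1 + π), so π = 1.1790 / 1.0580 − 1 = 0.11437.

11.44%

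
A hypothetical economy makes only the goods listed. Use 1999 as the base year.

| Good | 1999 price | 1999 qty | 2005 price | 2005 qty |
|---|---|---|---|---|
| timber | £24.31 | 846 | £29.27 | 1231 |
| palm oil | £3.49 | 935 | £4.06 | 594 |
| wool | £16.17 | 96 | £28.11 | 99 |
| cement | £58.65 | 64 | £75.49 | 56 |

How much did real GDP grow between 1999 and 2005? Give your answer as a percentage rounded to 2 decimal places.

Real GDP 1999 = Nominal GDP 1999 = 24.31·846 + 3.49·935 + 16.17·96 + 58.65·64 = 29135.33.
Real GDP 2005 (at 1999 prices) = 24.31·1231 + 3.49·594 + 16.17·99 + 58.65·56 = 36883.90.
Real growth = 36883.90/29135.33 − 1 = 0.2660.

26.60%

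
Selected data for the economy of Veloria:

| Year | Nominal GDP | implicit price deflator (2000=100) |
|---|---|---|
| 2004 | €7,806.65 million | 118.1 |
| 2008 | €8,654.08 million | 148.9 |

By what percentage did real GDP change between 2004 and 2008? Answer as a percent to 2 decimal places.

-12.08%

Real GDP 2004 = 7806.65 / 1.181 = 6610.20.
Real GDP 2008 = 8654.08 / 1.489 = 5812.01.
Real growth = 5812.01 / 6610.20 − 1 = -0.1208.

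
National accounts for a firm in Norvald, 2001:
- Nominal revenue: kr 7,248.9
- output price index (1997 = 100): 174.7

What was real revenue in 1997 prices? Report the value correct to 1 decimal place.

Real revenue = Nominal / (output price index/100) = 7248.9 / 1.747 = 4149.34.

kr 4,149.3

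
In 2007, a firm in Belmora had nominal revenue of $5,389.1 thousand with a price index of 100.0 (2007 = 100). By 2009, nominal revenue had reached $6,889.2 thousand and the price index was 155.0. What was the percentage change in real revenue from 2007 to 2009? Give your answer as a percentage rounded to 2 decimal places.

-17.53%

Deflate each year: 2007 → 5389.1/1.000 = 5389.10; 2009 → 6889.2/1.550 = 4444.65.
So real revenue changed by 4444.65/5389.10 − 1 = -0.1753, i.e. -17.53%.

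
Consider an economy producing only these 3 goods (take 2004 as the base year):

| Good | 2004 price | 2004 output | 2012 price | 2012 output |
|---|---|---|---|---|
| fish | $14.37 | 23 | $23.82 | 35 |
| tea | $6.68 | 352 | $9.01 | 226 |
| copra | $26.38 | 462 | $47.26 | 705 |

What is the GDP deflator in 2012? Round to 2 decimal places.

175.58

Nominal GDP 2012 = 23.82·35 + 9.01·226 + 47.26·705 = 36188.26.
Real GDP 2012 (at 2004 prices) = 14.37·35 + 6.68·226 + 26.38·705 = 20610.53.
Deflator = Nominal/Real × 100 = 36188.26/20610.53 × 100 = 175.581.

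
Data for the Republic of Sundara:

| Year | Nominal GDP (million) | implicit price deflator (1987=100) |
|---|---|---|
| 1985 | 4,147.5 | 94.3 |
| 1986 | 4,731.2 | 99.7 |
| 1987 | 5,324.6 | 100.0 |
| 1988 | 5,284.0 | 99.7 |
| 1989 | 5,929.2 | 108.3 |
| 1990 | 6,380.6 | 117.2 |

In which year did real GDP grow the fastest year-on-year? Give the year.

1986: real = 4731.2/0.997 = 4745.44; growth vs 1985 (4398.20) = 7.90%.
1987: real = 5324.6/1.000 = 5324.60; growth vs 1986 (4745.44) = 12.20%.
1988: real = 5284.0/0.997 = 5299.90; growth vs 1987 (5324.60) = -0.46%.
1989: real = 5929.2/1.083 = 5474.79; growth vs 1988 (5299.90) = 3.30%.
1990: real = 6380.6/1.172 = 5444.20; growth vs 1989 (5474.79) = -0.56%.

1987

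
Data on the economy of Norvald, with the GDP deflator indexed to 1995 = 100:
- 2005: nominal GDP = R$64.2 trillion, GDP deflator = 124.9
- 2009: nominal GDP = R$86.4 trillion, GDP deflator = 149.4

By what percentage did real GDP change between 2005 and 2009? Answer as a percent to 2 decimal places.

Deflate each year: 2005 → 64.2/1.249 = 51.40; 2009 → 86.4/1.494 = 57.83.
So real GDP changed by 57.83/51.40 − 1 = 0.1251, i.e. 12.51%.

12.51%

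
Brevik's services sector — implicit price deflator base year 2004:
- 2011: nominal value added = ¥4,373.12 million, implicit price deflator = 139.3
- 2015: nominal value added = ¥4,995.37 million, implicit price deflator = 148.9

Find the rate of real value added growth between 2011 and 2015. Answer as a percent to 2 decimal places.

6.86%

Deflate each year: 2011 → 4373.12/1.393 = 3139.35; 2015 → 4995.37/1.489 = 3354.85.
So real value added changed by 3354.85/3139.35 − 1 = 0.0686, i.e. 6.86%.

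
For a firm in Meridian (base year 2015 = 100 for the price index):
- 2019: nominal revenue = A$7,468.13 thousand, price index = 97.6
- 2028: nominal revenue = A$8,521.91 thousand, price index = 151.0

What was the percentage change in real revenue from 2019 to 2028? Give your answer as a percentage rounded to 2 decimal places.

Real revenue 2019 = 7468.13 / 0.976 = 7651.77.
Real revenue 2028 = 8521.91 / 1.510 = 5643.65.
Real growth = 5643.65 / 7651.77 − 1 = -0.2624.

-26.24%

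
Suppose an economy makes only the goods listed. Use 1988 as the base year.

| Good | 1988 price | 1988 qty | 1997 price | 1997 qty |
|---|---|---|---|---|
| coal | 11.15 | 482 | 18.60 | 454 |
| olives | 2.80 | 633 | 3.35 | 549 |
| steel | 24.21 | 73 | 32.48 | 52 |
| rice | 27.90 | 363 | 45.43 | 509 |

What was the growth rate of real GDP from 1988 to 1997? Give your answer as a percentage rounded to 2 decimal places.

Real GDP 1988 = Nominal GDP 1988 = 11.15·482 + 2.80·633 + 24.21·73 + 27.90·363 = 19041.73.
Real GDP 1997 (at 1988 prices) = 11.15·454 + 2.80·549 + 24.21·52 + 27.90·509 = 22059.32.
Real growth = 22059.32/19041.73 − 1 = 0.1585.

15.85%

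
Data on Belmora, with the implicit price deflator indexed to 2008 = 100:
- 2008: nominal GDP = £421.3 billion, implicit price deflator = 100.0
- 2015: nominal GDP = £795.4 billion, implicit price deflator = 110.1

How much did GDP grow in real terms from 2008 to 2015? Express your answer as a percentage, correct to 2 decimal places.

Deflate each year: 2008 → 421.3/1.000 = 421.30; 2015 → 795.4/1.101 = 722.43.
So real GDP changed by 722.43/421.30 − 1 = 0.7148, i.e. 71.48%.

71.48%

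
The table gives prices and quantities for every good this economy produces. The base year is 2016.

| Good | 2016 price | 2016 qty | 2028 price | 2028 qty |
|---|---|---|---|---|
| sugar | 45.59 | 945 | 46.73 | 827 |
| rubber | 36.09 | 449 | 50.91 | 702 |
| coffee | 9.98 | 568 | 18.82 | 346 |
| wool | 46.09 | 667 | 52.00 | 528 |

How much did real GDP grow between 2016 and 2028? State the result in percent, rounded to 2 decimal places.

Real GDP 2016 = Nominal GDP 2016 = 45.59·945 + 36.09·449 + 9.98·568 + 46.09·667 = 95697.63.
Real GDP 2028 (at 2016 prices) = 45.59·827 + 36.09·702 + 9.98·346 + 46.09·528 = 90826.71.
Real growth = 90826.71/95697.63 − 1 = -0.0509.

-5.09%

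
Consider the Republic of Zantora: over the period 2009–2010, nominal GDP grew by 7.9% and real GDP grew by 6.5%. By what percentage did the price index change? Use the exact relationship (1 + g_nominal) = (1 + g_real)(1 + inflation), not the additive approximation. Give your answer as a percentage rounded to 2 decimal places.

1.31%

(1 + g_nom) = (1 + g_real)(1 + π), so π = 1.0790 / 1.0650 − 1 = 0.01315.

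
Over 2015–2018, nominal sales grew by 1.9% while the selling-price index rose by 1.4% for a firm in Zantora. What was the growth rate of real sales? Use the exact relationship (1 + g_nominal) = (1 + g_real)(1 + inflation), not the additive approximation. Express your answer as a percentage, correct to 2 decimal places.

(1 + g_nom) = (1 + g_real)(1 + π), so g_real = 1.0190 / 1.0140 − 1 = 0.00493.

0.49%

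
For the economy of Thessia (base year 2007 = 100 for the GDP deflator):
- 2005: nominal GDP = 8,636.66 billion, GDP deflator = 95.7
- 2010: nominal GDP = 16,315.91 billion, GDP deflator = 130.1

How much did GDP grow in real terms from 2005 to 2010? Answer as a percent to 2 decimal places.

Deflate each year: 2005 → 8636.66/0.957 = 9024.72; 2010 → 16315.91/1.301 = 12541.05.
So real GDP changed by 12541.05/9024.72 − 1 = 0.3896, i.e. 38.96%.

38.96%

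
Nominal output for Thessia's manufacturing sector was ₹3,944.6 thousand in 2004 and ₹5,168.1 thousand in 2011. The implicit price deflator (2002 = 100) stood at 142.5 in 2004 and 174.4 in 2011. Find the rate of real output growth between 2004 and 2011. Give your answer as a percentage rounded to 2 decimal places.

7.05%

Real output 2004 = 3944.6 / 1.425 = 2768.14.
Real output 2011 = 5168.1 / 1.744 = 2963.36.
Real growth = 2963.36 / 2768.14 − 1 = 0.0705.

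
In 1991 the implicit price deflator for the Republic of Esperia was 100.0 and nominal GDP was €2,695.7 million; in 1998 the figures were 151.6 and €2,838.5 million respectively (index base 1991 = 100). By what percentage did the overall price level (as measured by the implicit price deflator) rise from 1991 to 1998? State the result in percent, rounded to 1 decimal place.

51.6%

Price-level change = 151.6 / 100.0 − 1 = 0.5160.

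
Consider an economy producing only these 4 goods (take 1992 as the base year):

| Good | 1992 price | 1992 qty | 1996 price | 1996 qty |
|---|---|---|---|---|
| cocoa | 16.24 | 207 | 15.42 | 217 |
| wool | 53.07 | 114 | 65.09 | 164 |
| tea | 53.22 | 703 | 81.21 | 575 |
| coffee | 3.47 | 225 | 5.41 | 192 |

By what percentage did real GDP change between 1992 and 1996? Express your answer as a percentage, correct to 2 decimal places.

-8.63%

Real GDP 1992 = Nominal GDP 1992 = 16.24·207 + 53.07·114 + 53.22·703 + 3.47·225 = 47606.07.
Real GDP 1996 (at 1992 prices) = 16.24·217 + 53.07·164 + 53.22·575 + 3.47·192 = 43495.30.
Real growth = 43495.30/47606.07 − 1 = -0.0863.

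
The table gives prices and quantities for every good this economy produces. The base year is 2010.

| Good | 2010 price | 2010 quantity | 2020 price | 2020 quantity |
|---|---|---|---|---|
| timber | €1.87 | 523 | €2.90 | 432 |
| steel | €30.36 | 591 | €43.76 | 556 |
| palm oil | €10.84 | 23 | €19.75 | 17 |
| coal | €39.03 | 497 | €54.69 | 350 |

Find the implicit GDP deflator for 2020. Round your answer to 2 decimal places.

142.90

Nominal GDP 2020 = 2.90·432 + 43.76·556 + 19.75·17 + 54.69·350 = 45060.61.
Real GDP 2020 (at 2010 prices) = 1.87·432 + 30.36·556 + 10.84·17 + 39.03·350 = 31532.78.
Deflator = Nominal/Real × 100 = 45060.61/31532.78 × 100 = 142.901.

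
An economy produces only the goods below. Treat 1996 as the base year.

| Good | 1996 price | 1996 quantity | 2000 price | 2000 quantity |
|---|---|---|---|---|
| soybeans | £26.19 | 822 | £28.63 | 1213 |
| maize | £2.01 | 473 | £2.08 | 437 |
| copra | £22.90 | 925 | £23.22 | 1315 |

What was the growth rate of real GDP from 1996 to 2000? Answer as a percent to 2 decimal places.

43.74%

Real GDP 1996 = Nominal GDP 1996 = 26.19·822 + 2.01·473 + 22.90·925 = 43661.41.
Real GDP 2000 (at 1996 prices) = 26.19·1213 + 2.01·437 + 22.90·1315 = 62760.34.
Real growth = 62760.34/43661.41 − 1 = 0.4374.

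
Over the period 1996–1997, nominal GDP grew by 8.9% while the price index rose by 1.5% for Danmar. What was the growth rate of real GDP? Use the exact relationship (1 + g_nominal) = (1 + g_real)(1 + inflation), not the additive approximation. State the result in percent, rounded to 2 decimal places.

7.29%

(1 + g_nom) = (1 + g_real)(1 + π), so g_real = 1.0890 / 1.0150 − 1 = 0.07291.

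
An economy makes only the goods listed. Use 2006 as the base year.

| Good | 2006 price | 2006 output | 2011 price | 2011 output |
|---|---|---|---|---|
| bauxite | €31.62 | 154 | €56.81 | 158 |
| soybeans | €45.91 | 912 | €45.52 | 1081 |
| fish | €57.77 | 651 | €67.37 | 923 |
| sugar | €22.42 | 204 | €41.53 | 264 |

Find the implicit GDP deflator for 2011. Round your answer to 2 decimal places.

Nominal GDP 2011 = 56.81·158 + 45.52·1081 + 67.37·923 + 41.53·264 = 131329.53.
Real GDP 2011 (at 2006 prices) = 31.62·158 + 45.91·1081 + 57.77·923 + 22.42·264 = 113865.26.
Deflator = Nominal/Real × 100 = 131329.53/113865.26 × 100 = 115.338.

115.34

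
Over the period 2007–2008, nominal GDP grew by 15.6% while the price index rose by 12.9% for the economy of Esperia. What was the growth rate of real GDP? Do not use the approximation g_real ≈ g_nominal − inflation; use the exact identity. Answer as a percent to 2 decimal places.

2.39%

(1 + g_nom) = (1 + g_real)(1 + π), so g_real = 1.1560 / 1.1290 − 1 = 0.02391.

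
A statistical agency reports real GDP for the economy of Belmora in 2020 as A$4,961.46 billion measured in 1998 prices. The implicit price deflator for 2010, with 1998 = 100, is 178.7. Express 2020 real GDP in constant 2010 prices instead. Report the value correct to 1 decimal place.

Real GDP in 2010 prices = Real GDP in 1998 prices × (P_2010/P_1998) = 4961.46 × 1.787 = 8866.13.

A$8,866.1 billion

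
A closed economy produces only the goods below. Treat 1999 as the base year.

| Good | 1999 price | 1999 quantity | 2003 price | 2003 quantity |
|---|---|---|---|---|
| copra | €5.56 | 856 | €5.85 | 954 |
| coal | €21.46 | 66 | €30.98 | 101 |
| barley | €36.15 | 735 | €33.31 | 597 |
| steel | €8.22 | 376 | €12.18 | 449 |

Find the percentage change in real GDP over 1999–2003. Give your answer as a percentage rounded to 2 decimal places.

Real GDP 1999 = Nominal GDP 1999 = 5.56·856 + 21.46·66 + 36.15·735 + 8.22·376 = 35836.69.
Real GDP 2003 (at 1999 prices) = 5.56·954 + 21.46·101 + 36.15·597 + 8.22·449 = 32744.03.
Real growth = 32744.03/35836.69 − 1 = -0.0863.

-8.63%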